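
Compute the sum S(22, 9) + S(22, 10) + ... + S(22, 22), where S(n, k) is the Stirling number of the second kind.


By definition, S(n, k) counts partitions of an n-set into exactly k nonempty blocks.
Computing row n = 22 for k = 9..22:
S(22, k): 1241963303533920, 835143799377954, 366282500870286, 108823356051137, 22496861868481, 3295165281331, 345615943200, 26046574004, 1404142047, 53374629, 1389850, 23485, 231, 1
Sum = 2578378108430556.

2578378108430556


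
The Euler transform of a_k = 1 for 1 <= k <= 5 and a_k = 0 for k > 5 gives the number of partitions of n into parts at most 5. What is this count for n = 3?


Partitions of 3 into parts at most 5:
Using generating function (1-x)^(-1)(1-x^2)^(-1)...(1-x^5)^(-1),
the coefficient of x^3 = 3

3


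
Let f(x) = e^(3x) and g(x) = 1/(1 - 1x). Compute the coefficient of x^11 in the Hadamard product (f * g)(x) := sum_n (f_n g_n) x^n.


Expanding: f_k = 3^k/k! (from e^(3x)) and g_k = 1^k (from 1/(1 - 1x)). So the Hadamard coefficient (f * g)_k = 3^k 1^k / k! = (3)^k / k!.
For k = 11: 3^11/11! = 177147/39916800 = 2187/492800.

2187/492800


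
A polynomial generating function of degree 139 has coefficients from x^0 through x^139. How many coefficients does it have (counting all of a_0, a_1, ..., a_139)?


A polynomial of degree 139 takes the form a_0 + a_1 x + ... + a_139 x^139.
The number of coefficients is 139 + 1 = 140.

140


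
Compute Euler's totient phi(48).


phi(n) counts integers in [1, n] coprime to n. Using the multiplicative formula phi(n) = n * prod_{p | n} (1 - 1/p):
48 = 2^4 * 3, so
phi(48) = 48 * (1 - 1/2) * (1 - 1/3) = 16.

16


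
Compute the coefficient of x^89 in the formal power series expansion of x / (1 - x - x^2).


Let f(x) = sum_{k>=0} a_k x^k. Multiplying f(x) * (1 - x - x^2) = x and matching coefficients gives a_0 = 0, a_1 = 1, and a_k = a_{k-1} + a_{k-2} for k >= 2. These are the Fibonacci numbers F_k.
Iterating from F_0 = 0, F_1 = 1:
F_0=0, F_1=1, F_2=1, F_3=2, F_4=3, F_5=5, F_6=8, F_7=13, F_8=21, F_9=34, ...
F_89 = 1779979416004714189.

1779979416004714189


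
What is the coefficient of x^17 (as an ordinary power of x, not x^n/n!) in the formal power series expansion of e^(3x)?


The exponential series is e^y = sum_{k>=0} y^k / k!. Substituting y = 3x gives
e^(3x) = sum_{k>=0} 3^k x^k / k!.
So the coefficient of x^n is a^n/n! with a = 3, n = 17:
3^17 / 17! = 129140163/355687428096000 = 177147/487911424000

177147/487911424000


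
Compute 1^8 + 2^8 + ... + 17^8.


This power sum has a closed form given by Faulhaber's formula
sum_{k=1}^{m} k^p = (1 / (p + 1)) * sum_{j=0}^{p} C(p + 1, j) B_j m^(p + 1 - j),
but for small m direct computation is fastest:
1 + 256 + 6561 + 65536 + 390625 + 1679616 + 5764801 + 16777216 + 43046721 + 100000000 + 214358881 + 429981696 + 815730721 + 1475789056 + 2562890625 + 4294967296 + 6975757441 = 16937207049.

16937207049


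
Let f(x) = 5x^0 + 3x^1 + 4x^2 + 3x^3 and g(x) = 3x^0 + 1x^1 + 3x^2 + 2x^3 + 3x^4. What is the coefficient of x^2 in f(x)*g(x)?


Cauchy product at x^2:
5*3 + 3*1 + 4*3
= 30

30


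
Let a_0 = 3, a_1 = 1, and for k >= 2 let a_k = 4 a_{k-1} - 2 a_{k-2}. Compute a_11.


Iterating the recurrence forward:
a_0 = 3
a_1 = 1
a_2 = 4*1 - 2*3 = -2
a_3 = 4*-2 - 2*1 = -10
a_4 = 4*-10 - 2*-2 = -36
a_5 = 4*-36 - 2*-10 = -124
a_6 = 4*-124 - 2*-36 = -424
a_7 = 4*-424 - 2*-124 = -1448
a_8 = 4*-1448 - 2*-424 = -4944
a_9 = 4*-4944 - 2*-1448 = -16880
a_10 = 4*-16880 - 2*-4944 = -57632
a_11 = 4*-57632 - 2*-16880 = -196768
So a_11 = -196768.

-196768


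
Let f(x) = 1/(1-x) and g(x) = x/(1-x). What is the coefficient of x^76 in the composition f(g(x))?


First simplify the composition: f(g(x)) = 1/(1 - x/(1-x)) = (1-x)/((1-x) - x) = (1-x)/(1-2x).
Now extract the coefficient. Write (1-x)/(1-2x) = 1/(1-2x) - x/(1-2x).
The coefficient of x^n in 1/(1-2x) is 2^n, and in x/(1-2x) is 2^(n-1) (for n >= 1).
So the coefficient of x^76 is 2^76 - 2^75 = 75557863725914323419136 - 37778931862957161709568 = 37778931862957161709568.

37778931862957161709568


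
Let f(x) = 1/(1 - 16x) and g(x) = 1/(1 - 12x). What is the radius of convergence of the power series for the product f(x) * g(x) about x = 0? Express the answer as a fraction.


The radius of 1/(1 - 16x) is 1/16 (nearest singularity at x = 1/16), and the radius of 1/(1 - 12x) is 1/12.
The product f(x)*g(x) = 1/((1 - 16x)(1 - 12x)) has singularities at both 1/16 and 1/12, so its radius of convergence is the distance to the nearest one:
min(1/16, 1/12) = 1/16.

1/16


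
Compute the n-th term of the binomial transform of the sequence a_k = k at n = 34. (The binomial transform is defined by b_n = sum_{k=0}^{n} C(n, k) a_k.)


With a_k = k, b_n = sum_{k=0}^{n} C(n, k) k. Using k * C(n, k) = n * C(n-1, k-1) gives b_n = n * sum_{k>=1} C(n-1, k-1) = n * 2^(n-1).
For n = 34: 34 * 2^33 = 34 * 8589934592 = 292057776128.

292057776128


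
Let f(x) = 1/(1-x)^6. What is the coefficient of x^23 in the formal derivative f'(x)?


Differentiate: d/dx [ 1/(1-x)^r ] = r / (1-x)^(r+1).
Here r = 6, so f'(x) = 6 / (1-x)^7.
The expansion of 1/(1-x)^(r+1) has coefficient of x^n equal to C(n+r, r).
So the coefficient of x^23 in f'(x) is
6 * C(29, 6) = 6 * 475020 = 2850120

2850120


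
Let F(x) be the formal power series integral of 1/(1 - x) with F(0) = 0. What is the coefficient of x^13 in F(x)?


1/(1 - x) = sum_{k>=0} x^k. Integrating termwise and using F(0) = 0 gives
F(x) = sum_{k>=0} x^(k+1) / (k+1) = sum_{m>=1} x^m / m = -ln(1 - x).
So the coefficient of x^13 is 1/13 = 1/13.

1/13


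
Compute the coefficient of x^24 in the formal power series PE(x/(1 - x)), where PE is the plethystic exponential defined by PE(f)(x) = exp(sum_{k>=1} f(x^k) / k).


For f(x) = x/(1 - x) we have
sum_{k>=1} f(x^k) / k = sum_{k>=1} (1/k) * x^k / (1 - x^k) = sum_{k, m >= 1} x^(k m) / k,
which after exponentiating simplifies to
PE(x/(1 - x)) = prod_{k>=1} 1 / (1 - x^k).
This is the generating function for the partition function p(n), so the coefficient of x^24 is p(24).
Computing p(24) by dynamic programming over parts 1, 2, ..., 24: p(24) = 1575.

1575


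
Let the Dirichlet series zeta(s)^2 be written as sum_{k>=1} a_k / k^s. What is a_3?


The Dirichlet convolution of the constant function 1 with itself gives (1 * 1)(k) = sum_{d | k} 1 = d(k), the number of positive divisors of k.
Since zeta(s) = sum_{k>=1} 1/k^s, we have zeta(s)^2 = sum_{k>=1} d(k)/k^s, so a_k = d(k).
For k = 3: the divisors are 1, 3.
Count = 2.

2


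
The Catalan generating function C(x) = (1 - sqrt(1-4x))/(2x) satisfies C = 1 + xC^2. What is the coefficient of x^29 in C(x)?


Substituting x -> x scales the n-th coefficient by 1, so [x^29] C(x) = C_29.
C_29 = C(2*29, 29)/(30) = 30067266499541040/30 = 1002242216651368.
= 1002242216651368.

1002242216651368


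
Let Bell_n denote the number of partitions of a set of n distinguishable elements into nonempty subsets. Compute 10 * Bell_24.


Bell_24 can be computed from the Bell triangle or from Dobinski's identity Bell_n = (1/e) * sum_{k>=0} k^n / k!.
Computing Bell_24 = 445958869294805289.
Then 10 * 445958869294805289 = 4459588692948052890.

4459588692948052890


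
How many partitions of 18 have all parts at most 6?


Using the generating function (1-x)^(-1)(1-x^2)^(-1)...(1-x^6)^(-1),
the coefficient of x^18 counts these restricted partitions.
Result = 199

199


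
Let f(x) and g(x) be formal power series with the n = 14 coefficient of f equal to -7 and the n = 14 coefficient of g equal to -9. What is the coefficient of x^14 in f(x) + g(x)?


Addition of formal power series is termwise.
The coefficient of x^14 in f + g = -7 + -9
= -16

-16


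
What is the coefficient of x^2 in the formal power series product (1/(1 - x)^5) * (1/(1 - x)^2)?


Combine the factors: (1/(1 - x)^5) * (1/(1 - x)^2) = 1/(1 - x)^7.
Then use 1/(1 - x)^r = sum_{k>=0} C(k + r - 1, r - 1) x^k with r = 7 and k = 2:
C(8, 6) = 28.

28


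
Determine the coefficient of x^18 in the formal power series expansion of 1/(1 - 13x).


The geometric series identity gives 1/(1 - c x) = sum_{k>=0} c^k x^k, so the coefficient of x^k is c^k.
Here c = 13 and k = 18.
Computing: 13^18 = 112455406951957393129

112455406951957393129


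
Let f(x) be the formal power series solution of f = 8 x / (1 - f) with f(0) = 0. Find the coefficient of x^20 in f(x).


Apply Lagrange inversion: f = 8 x * phi(f) with phi(t) = 1/(1 - t), so
[x^n] f = 8^n * (1/n) [t^(n-1)] phi(t)^n = 8^n * (1/n) [t^(n-1)] (1 - t)^(-n) = 8^n * (1/n) C(2n - 2, n - 1) = 8^n * C_{n-1}.
For n = 20: C_19 = C(38, 19) / 20 = 35345263800/20 = 1767263190.
With the 8^20 = 1152921504606846976 factor, the coefficient is 1152921504606846976 * 1767263190 = 2037515736051096082647613440.

2037515736051096082647613440


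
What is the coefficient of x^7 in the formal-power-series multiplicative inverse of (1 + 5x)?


The inverse is 1/(1 + 5x). Apply the geometric identity 1/(1 - y) = sum_{k>=0} y^k with y = -5x:
1/(1 + 5x) = sum_{k>=0} (-5)^k x^k.
So the coefficient of x^7 is (-5)^7 = -78125.

-78125


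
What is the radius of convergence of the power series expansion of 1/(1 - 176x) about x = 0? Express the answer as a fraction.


Expanding 1/(1 - 176x) = sum_{k>=0} 176^k x^k, the series converges when |176x| < 1, i.e., |x| < 1/176.
So the radius of convergence is 1/176 = 1/176.

1/176


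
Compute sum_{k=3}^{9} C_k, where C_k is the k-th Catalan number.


C_3 through C_9: 5, 14, 42, 132, 429, 1430, 4862
Sum = 5 + 14 + 42 + 132 + 429 + 1430 + 4862
= 6914

6914


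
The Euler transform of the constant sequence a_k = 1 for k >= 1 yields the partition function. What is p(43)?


The Euler transform converts the sequence a_k = 1 into the number of integer partitions.
Using the recurrence or dynamic programming:
p(43) = 63261

63261


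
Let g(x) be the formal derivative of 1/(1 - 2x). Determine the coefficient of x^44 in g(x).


Differentiate termwise: d/dx sum_{k>=0} 2^k x^k = sum_{k>=1} k 2^k x^(k-1) = sum_{j>=0} (j+1) 2^(j+1) x^j.
Equivalently, d/dx [1/(1 - 2x)] = 2/(1 - 2x)^2.
For j = 44: 45 * 2^45 = 45 * 35184372088832 = 1583296743997440.

1583296743997440


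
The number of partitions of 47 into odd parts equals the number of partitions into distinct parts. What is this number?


Computing partitions of 47 into odd parts (1, 3, 5, ...):
Using the generating function prod_{k>=0} 1/(1-x^(2k+1)),
the count is 2590

2590


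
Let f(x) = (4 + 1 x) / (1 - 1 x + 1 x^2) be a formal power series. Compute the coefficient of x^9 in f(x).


Write f(x) = sum_{k>=0} a_k x^k. Multiplying both sides by 1 - 1 x + 1 x^2 gives
(1 - 1 x + 1 x^2) sum_{k>=0} a_k x^k = 4 + 1 x.
Matching coefficients:
 x^0: a_0 = 4
 x^1: a_1 - 1 a_0 = 1  =>  a_1 = 1*4 + 1 = 5
 x^k (k >= 2): a_k = 1 a_{k-1} - 1 a_{k-2}.
Iterating: a_2 = 1, a_3 = -4, a_4 = -5, a_5 = -1, a_6 = 4, a_7 = 5, a_8 = 1, a_9 = -4.
So the coefficient of x^9 is -4.

-4


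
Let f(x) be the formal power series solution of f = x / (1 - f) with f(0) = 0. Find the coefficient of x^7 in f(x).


Apply Lagrange inversion: f = x * phi(f) with phi(t) = 1/(1 - t), so
[x^n] f = (1/n) [t^(n-1)] phi(t)^n = (1/n) [t^(n-1)] (1 - t)^(-n) = (1/n) C(2n - 2, n - 1) = C_{n-1}.
For n = 7: C_6 = C(12, 6) / 7 = 924/7 = 132 = 132.

132


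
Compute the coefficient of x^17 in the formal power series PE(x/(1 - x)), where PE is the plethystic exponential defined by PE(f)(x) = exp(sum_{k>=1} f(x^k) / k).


For f(x) = x/(1 - x) we have
sum_{k>=1} f(x^k) / k = sum_{k>=1} (1/k) * x^k / (1 - x^k) = sum_{k, m >= 1} x^(k m) / k,
which after exponentiating simplifies to
PE(x/(1 - x)) = prod_{k>=1} 1 / (1 - x^k).
This is the generating function for the partition function p(n), so the coefficient of x^17 is p(17).
Computing p(17) by dynamic programming over parts 1, 2, ..., 17: p(17) = 297.

297


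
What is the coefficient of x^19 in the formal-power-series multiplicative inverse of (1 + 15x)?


The inverse is 1/(1 + 15x). Apply the geometric identity 1/(1 - y) = sum_{k>=0} y^k with y = -15x:
1/(1 + 15x) = sum_{k>=0} (-15)^k x^k.
So the coefficient of x^19 is (-15)^19 = -22168378200531005859375.

-22168378200531005859375


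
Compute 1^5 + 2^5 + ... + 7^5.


This power sum has a closed form given by Faulhaber's formula
sum_{k=1}^{m} k^p = (1 / (p + 1)) * sum_{j=0}^{p} C(p + 1, j) B_j m^(p + 1 - j),
but for small m direct computation is fastest:
1 + 32 + 243 + 1024 + 3125 + 7776 + 16807 = 29008.

29008


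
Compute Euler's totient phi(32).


phi(n) counts integers in [1, n] coprime to n. Using the multiplicative formula phi(n) = n * prod_{p | n} (1 - 1/p):
32 = 2^5, so
phi(32) = 32 * (1 - 1/2) = 16.

16


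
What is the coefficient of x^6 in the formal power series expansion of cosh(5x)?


The Maclaurin series is cosh(t) = sum_{m>=0} t^(2m) / (2m)!, so substituting t = 5x, only even powers of x are nonzero, with coefficient of x^(2m) equal to 5^(2m) / (2m)!.
For x^6 the coefficient is 5^6/6! = 15625/720 = 3125/144.

3125/144


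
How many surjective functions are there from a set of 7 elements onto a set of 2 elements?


By inclusion-exclusion on which target elements are missed, the number of surjections from an n-set onto a k-set is
surj(n, k) = sum_{j=0}^{k} (-1)^j C(k, j) (k - j)^n.
Equivalently surj(n, k) = k! * S(n, k), where S(n, k) is the Stirling number of the second kind.
For n = 7, k = 2:
S(7, 2) = 63, so
surj = 2! * 63 = 2 * 63 = 126.

126


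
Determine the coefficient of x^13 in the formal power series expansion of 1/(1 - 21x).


The geometric series identity gives 1/(1 - c x) = sum_{k>=0} c^k x^k, so the coefficient of x^k is c^k.
Here c = 21 and k = 13.
Computing: 21^13 = 154472377739119461

154472377739119461


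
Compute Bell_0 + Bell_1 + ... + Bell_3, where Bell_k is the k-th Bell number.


Recall Bell_k counts set partitions of a k-set (with Bell_0 = 1 by convention).
Bell_0 through Bell_3: 1, 1, 2, 5
Sum = 1 + 1 + 2 + 5 = 9.

9


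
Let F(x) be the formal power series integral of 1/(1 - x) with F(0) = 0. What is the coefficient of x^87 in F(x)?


1/(1 - x) = sum_{k>=0} x^k. Integrating termwise and using F(0) = 0 gives
F(x) = sum_{k>=0} x^(k+1) / (k+1) = sum_{m>=1} x^m / m = -ln(1 - x).
So the coefficient of x^87 is 1/87 = 1/87.

1/87


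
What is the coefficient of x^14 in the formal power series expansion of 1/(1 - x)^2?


The expansion 1/(1 - x)^r = sum_{k>=0} C(k + r - 1, r - 1) x^k follows from the multiset / negative-binomial theorem (or from repeated differentiation of the geometric series).
For r = 2 and k = 14:
C(15, 1) = 1307674368000 / (1 * 87178291200) = 15.

15


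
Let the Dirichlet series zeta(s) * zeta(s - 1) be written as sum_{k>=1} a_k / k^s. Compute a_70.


Convolution gives a_k = sum_{d | k} d * 1 = sum_{d | k} d = sigma(k), the sum of positive divisors of k.
For k = 70, the divisors are 1, 2, 5, 7, 10, 14, 35, 70, so
sigma(70) = 1 + 2 + 5 + 7 + 10 + 14 + 35 + 70 = 144.

144


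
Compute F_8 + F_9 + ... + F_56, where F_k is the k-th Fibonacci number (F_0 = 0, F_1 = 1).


Use the identity sum_{k=0}^{N} F_k = F_{N+2} - 1 (which follows from F_{k+2} - F_{k+1} = F_k). Then
sum_{k=8}^{56} F_k = (F_{58} - 1) - (F_{9} - 1) = F_{58} - F_{9}.
Computing: F_{58} = 591286729879, F_{9} = 34, so
Sum = 591286729879 - 34 = 591286729845.

591286729845


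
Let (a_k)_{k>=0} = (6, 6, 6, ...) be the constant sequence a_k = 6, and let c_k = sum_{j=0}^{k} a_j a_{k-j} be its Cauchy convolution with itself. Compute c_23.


Since a_j = 6 for all j >= 0, the convolution sum becomes
c_k = sum_{j=0}^{k} 6 * 6 = 36 * (k + 1).
Equivalently, the generating function of (a_k) is 6/(1 - x) and its square is 36/(1 - x)^2 = sum_{k>=0} 36(k + 1) x^k.
For k = 23: 36 * 24 = 864.

864


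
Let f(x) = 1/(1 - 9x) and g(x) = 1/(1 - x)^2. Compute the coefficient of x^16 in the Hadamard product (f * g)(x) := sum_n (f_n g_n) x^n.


f has coefficients f_k = 9^k. For g = 1/(1 - x)^2 the coefficient is g_k = C(k + 1, 1) = k + 1. The Hadamard coefficient is (f * g)_k = 9^k * (k + 1).
For k = 16: 9^16 * 17 = 1853020188851841 * 17 = 31501343210481297.

31501343210481297


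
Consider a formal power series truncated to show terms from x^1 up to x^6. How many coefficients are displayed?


From x^1 to x^6 inclusive, the count is 6 - 1 + 1 = 6.

6


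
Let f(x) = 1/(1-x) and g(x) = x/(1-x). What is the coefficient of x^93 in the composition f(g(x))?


First simplify the composition: f(g(x)) = 1/(1 - x/(1-x)) = (1-x)/((1-x) - x) = (1-x)/(1-2x).
Now extract the coefficient. Write (1-x)/(1-2x) = 1/(1-2x) - x/(1-2x).
The coefficient of x^n in 1/(1-2x) is 2^n, and in x/(1-2x) is 2^(n-1) (for n >= 1).
So the coefficient of x^93 is 2^93 - 2^92 = 9903520314283042199192993792 - 4951760157141521099596496896 = 4951760157141521099596496896.

4951760157141521099596496896


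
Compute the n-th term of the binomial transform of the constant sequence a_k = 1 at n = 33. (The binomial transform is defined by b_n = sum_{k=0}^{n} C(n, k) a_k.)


With a_k = 1 for all k, b_n = sum_{k=0}^{n} C(n, k) = 2^n by the binomial theorem.
For n = 33: 2^33 = 8589934592.

8589934592


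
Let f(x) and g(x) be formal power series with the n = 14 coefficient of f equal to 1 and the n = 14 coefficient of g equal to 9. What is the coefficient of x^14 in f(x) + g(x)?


Addition of formal power series is termwise.
The coefficient of x^14 in f + g = 1 + 9
= 10

10


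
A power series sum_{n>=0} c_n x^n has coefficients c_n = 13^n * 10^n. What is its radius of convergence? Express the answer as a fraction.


By the root test (Cauchy-Hadamard), the radius is R = 1 / limsup_n |c_n|^(1/n).
Here |c_n|^(1/n) = (13^n * 10^n)^(1/n) = 13 * 10 = 130 for all n.
So R = 1/130 = 1/130.

1/130


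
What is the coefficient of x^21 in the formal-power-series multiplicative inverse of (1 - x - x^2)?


Let the inverse be f(x) = sum_{k>=0} a_k x^k. From f(x) * (1 - x - x^2) = 1 and matching coefficients:
 x^0: a_0 = 1.
 x^1: a_1 - a_0 = 0, so a_1 = 1.
 x^k (k >= 2): a_k - a_{k-1} - a_{k-2} = 0, i.e. a_k = a_{k-1} + a_{k-2}.
This is the Fibonacci-type recurrence shifted so that a_0 = a_1 = 1.
Iterating: a_0=1, a_1=1, a_2=2, a_3=3, a_4=5, a_5=8, a_6=13, a_7=21, a_8=34, a_9=55, ...
a_21 = 17711.

17711


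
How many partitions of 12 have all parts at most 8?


Using the generating function (1-x)^(-1)(1-x^2)^(-1)...(1-x^8)^(-1),
the coefficient of x^12 counts these restricted partitions.
Result = 70

70


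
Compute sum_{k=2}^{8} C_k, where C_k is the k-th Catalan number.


C_2 through C_8: 2, 5, 14, 42, 132, 429, 1430
Sum = 2 + 5 + 14 + 42 + 132 + 429 + 1430
= 2054

2054


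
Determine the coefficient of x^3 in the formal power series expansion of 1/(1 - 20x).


The geometric series identity gives 1/(1 - c x) = sum_{k>=0} c^k x^k, so the coefficient of x^k is c^k.
Here c = 20 and k = 3.
Computing: 20^3 = 8000

8000


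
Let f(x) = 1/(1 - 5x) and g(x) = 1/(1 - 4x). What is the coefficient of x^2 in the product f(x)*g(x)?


The coefficient of x^n in f*g is the Cauchy product: sum_{k=0}^{n} a^k * b^(n-k).
With a=5, b=4, n=2:
sum_{k=0}^{2} 5^k * 4^(2-k)
= 61

61


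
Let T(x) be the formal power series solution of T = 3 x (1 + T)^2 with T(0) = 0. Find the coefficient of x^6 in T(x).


Apply the Lagrange inversion formula: if T = 3 x * phi(T) with phi(t) = (1 + t)^2, then [x^n] T = 3^n * (1/n) [t^(n-1)] phi(t)^n = 3^n * (1/n) [t^(n-1)] (1 + t)^(2n) = 3^n * (1/n) C(2n, n-1).
Using the identity C(2n, n-1) = C(2n, n) * n / (n+1), the unscaled factor equals C(2n, n) / (n+1) = C_n, the n-th Catalan number.
For n = 6: C_6 = C(12, 6) / 7 = 924/7 = 132.
With the 3^6 = 729 factor, the coefficient is 729 * 132 = 96228.

96228


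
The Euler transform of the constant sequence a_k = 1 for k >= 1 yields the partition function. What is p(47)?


The Euler transform converts the sequence a_k = 1 into the number of integer partitions.
Using the recurrence or dynamic programming:
p(47) = 124754

124754


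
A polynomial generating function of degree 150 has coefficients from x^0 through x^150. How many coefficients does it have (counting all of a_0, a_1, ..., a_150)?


A polynomial of degree 150 takes the form a_0 + a_1 x + ... + a_150 x^150.
The number of coefficients is 150 + 1 = 151.

151


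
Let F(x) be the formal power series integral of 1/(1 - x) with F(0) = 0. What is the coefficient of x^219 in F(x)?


1/(1 - x) = sum_{k>=0} x^k. Integrating termwise and using F(0) = 0 gives
F(x) = sum_{k>=0} x^(k+1) / (k+1) = sum_{m>=1} x^m / m = -ln(1 - x).
So the coefficient of x^219 is 1/219 = 1/219.

1/219


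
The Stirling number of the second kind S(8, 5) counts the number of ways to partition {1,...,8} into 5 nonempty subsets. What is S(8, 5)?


Using the explicit formula S(n,k) = (1/k!) sum_{j=0}^{k} (-1)^(k-j) C(k,j) j^n:
S(8, 5) = 1050
Equivalently, S(n,k) is n! times the coefficient of x^n in the EGF (e^x - 1)^k / k!.

1050


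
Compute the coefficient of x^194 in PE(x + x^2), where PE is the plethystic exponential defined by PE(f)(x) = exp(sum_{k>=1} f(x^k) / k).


With f(x) = x + x^2, the exponent is sum_{k>=1} (x^k + x^(2k)) / k = -ln(1 - x) - ln(1 - x^2). Exponentiating:
PE(x + x^2) = 1 / ((1 - x)(1 - x^2)).
This is the generating function for partitions of n into parts of size 1 or 2. The number of 2's can be any j in 0..97, and the rest are 1's, so
[x^194] = floor(194/2) + 1 = 98.

98


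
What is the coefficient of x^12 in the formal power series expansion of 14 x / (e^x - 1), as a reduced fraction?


The exponential generating function for Bernoulli numbers is
x / (e^x - 1) = sum_{k>=0} B_k x^k / k!.
So the coefficient of x^12 in 14 x / (e^x - 1) is 14 B_12 / 12!.
Computing: B_12 = -691/2730, 12! = 479001600, giving
14 * -691/2730 / 479001600 = -691/93405312000.

-691/93405312000


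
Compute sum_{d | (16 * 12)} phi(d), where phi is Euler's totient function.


First, 16 * 12 = 192. One classical identity is sum_{d | n} phi(d) = n (each k in [1, n] has a unique gcd with n, and among the k's with gcd(k, n) = n/d there are phi(d) of them). So the sum equals 192. We also verify directly:
Divisors of 192: 1, 2, 3, 4, 6, 8, 12, 16, 24, 32, 48, 64, 96, 192.
phi values: 1, 1, 2, 2, 2, 4, 4, 8, 8, 16, 16, 32, 32, 64.
Sum = 192.

192


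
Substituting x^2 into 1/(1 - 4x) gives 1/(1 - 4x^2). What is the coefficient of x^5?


Since 1/(1 - 4x^2) only has even powers of x,
the coefficient of x^5 (odd) is 0.

0


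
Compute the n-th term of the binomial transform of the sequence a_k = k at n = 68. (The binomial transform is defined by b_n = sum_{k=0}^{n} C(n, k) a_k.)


With a_k = k, b_n = sum_{k=0}^{n} C(n, k) k. Using k * C(n, k) = n * C(n-1, k-1) gives b_n = n * sum_{k>=1} C(n-1, k-1) = n * 2^(n-1).
For n = 68: 68 * 2^67 = 68 * 147573952589676412928 = 10035028776097996079104.

10035028776097996079104


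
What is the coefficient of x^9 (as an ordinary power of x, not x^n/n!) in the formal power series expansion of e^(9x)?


The exponential series is e^y = sum_{k>=0} y^k / k!. Substituting y = 9x gives
e^(9x) = sum_{k>=0} 9^k x^k / k!.
So the coefficient of x^n is a^n/n! with a = 9, n = 9:
9^9 / 9! = 387420489/362880 = 4782969/4480

4782969/4480


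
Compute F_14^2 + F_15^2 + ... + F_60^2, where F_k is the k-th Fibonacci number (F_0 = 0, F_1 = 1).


There is a standard identity sum_{k=0}^{N} F_k^2 = F_N * F_{N+1} (proved inductively from the telescoping relation F_k^2 = F_k F_{k+1} - F_{k-1} F_k). Then
sum_{k=14}^{60} F_k^2 = F_60 F_61 - F_13 F_14.
Computing: F_60 = 1548008755920, F_61 = 2504730781961, F_13 = 233, F_14 = 377.
Sum = 1548008755920 * 2504730781961 - 233 * 377 = 3877345181697976387871279.

3877345181697976387871279


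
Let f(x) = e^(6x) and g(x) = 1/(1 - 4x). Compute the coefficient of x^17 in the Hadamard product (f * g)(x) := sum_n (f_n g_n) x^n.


Expanding: f_k = 6^k/k! (from e^(6x)) and g_k = 4^k (from 1/(1 - 4x)). So the Hadamard coefficient (f * g)_k = 6^k 4^k / k! = (24)^k / k!.
For k = 17: 24^17/17! = 290797794982682557415424/355687428096000 = 12173449145352192/14889875.

12173449145352192/14889875


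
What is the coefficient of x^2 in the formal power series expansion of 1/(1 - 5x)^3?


The general identity 1/(1 - c x)^r = sum_{k>=0} c^k C(k + r - 1, r - 1) x^k follows by substituting y = c x into 1/(1 - y)^r = sum_{k>=0} C(k + r - 1, r - 1) y^k.
For c = 5, r = 3, k = 2:
5^2 * C(4, 2) = 25 * 6 = 150.

150


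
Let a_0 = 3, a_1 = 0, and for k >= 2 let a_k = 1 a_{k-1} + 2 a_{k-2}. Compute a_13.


Iterating the recurrence forward:
a_0 = 3
a_1 = 0
a_2 = 1*0 + 2*3 = 6
a_3 = 1*6 + 2*0 = 6
a_4 = 1*6 + 2*6 = 18
a_5 = 1*18 + 2*6 = 30
a_6 = 1*30 + 2*18 = 66
a_7 = 1*66 + 2*30 = 126
a_8 = 1*126 + 2*66 = 258
a_9 = 1*258 + 2*126 = 510
a_10 = 1*510 + 2*258 = 1026
a_11 = 1*1026 + 2*510 = 2046
a_12 = 1*2046 + 2*1026 = 4098
a_13 = 1*4098 + 2*2046 = 8190
So a_13 = 8190.

8190


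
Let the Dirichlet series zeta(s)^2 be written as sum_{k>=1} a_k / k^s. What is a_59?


The Dirichlet convolution of the constant function 1 with itself gives (1 * 1)(k) = sum_{d | k} 1 = d(k), the number of positive divisors of k.
Since zeta(s) = sum_{k>=1} 1/k^s, we have zeta(s)^2 = sum_{k>=1} d(k)/k^s, so a_k = d(k).
For k = 59: the divisors are 1, 59.
Count = 2.

2


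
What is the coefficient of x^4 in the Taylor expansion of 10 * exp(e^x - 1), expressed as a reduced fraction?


exp(e^x - 1) = sum_{k>=0} Bell_k x^k / k!, where Bell_k is the k-th Bell number.
So the coefficient of x^4 is 10 * Bell_4 / 4!.
Computing: Bell_4 = 15 and 4! = 24, giving
10 * 15/24 = 25/4.

25/4


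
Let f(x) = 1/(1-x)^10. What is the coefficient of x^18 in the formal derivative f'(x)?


Differentiate: d/dx [ 1/(1-x)^r ] = r / (1-x)^(r+1).
Here r = 10, so f'(x) = 10 / (1-x)^11.
The expansion of 1/(1-x)^(r+1) has coefficient of x^n equal to C(n+r, r).
So the coefficient of x^18 in f'(x) is
10 * C(28, 10) = 10 * 13123110 = 131231100

131231100


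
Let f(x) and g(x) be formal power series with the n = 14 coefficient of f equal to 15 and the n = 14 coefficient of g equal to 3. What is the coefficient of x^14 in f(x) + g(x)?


Addition of formal power series is termwise.
The coefficient of x^14 in f + g = 15 + 3
= 18

18


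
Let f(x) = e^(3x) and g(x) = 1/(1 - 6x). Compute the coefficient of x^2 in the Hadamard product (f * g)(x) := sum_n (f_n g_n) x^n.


Expanding: f_k = 3^k/k! (from e^(3x)) and g_k = 6^k (from 1/(1 - 6x)). So the Hadamard coefficient (f * g)_k = 3^k 6^k / k! = (18)^k / k!.
For k = 2: 18^2/2! = 324/2 = 162.

162


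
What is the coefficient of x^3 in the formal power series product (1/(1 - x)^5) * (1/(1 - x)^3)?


Combine the factors: (1/(1 - x)^5) * (1/(1 - x)^3) = 1/(1 - x)^8.
Then use 1/(1 - x)^r = sum_{k>=0} C(k + r - 1, r - 1) x^k with r = 8 and k = 3:
C(10, 7) = 120.

120


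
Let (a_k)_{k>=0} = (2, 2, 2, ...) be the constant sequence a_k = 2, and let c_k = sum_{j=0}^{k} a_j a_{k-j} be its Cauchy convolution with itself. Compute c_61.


Since a_j = 2 for all j >= 0, the convolution sum becomes
c_k = sum_{j=0}^{k} 2 * 2 = 4 * (k + 1).
Equivalently, the generating function of (a_k) is 2/(1 - x) and its square is 4/(1 - x)^2 = sum_{k>=0} 4(k + 1) x^k.
For k = 61: 4 * 62 = 248.

248


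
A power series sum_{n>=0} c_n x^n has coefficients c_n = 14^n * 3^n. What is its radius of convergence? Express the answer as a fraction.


By the root test (Cauchy-Hadamard), the radius is R = 1 / limsup_n |c_n|^(1/n).
Here |c_n|^(1/n) = (14^n * 3^n)^(1/n) = 14 * 3 = 42 for all n.
So R = 1/42 = 1/42.

1/42


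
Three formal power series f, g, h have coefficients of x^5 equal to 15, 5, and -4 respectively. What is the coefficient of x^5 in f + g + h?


Series addition is componentwise:
15 + 5 + -4
= 16

16


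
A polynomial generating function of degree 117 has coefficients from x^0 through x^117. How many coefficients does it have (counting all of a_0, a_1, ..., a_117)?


A polynomial of degree 117 takes the form a_0 + a_1 x + ... + a_117 x^117.
The number of coefficients is 117 + 1 = 118.

118


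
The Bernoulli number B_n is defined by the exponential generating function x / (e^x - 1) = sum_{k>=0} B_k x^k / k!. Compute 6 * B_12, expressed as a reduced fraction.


Bernoulli numbers can also be computed recursively via B_0 = 1 and sum_{j=0}^{m} C(m+1, j) B_j = 0 for m >= 1. Odd-index Bernoulli numbers vanish for k >= 3.
Computing B_12 = -691/2730, so 6 * B_12 = 6 * -691/2730 = -691/455.

-691/455


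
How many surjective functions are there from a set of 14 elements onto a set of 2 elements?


By inclusion-exclusion on which target elements are missed, the number of surjections from an n-set onto a k-set is
surj(n, k) = sum_{j=0}^{k} (-1)^j C(k, j) (k - j)^n.
Equivalently surj(n, k) = k! * S(n, k), where S(n, k) is the Stirling number of the second kind.
For n = 14, k = 2:
S(14, 2) = 8191, so
surj = 2! * 8191 = 2 * 8191 = 16382.

16382


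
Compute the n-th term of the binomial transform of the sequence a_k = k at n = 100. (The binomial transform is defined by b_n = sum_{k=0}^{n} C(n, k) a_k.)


With a_k = k, b_n = sum_{k=0}^{n} C(n, k) k. Using k * C(n, k) = n * C(n-1, k-1) gives b_n = n * sum_{k>=1} C(n-1, k-1) = n * 2^(n-1).
For n = 100: 100 * 2^99 = 100 * 633825300114114700748351602688 = 63382530011411470074835160268800.

63382530011411470074835160268800


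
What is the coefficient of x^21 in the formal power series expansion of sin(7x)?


The Maclaurin series is sin(t) = sum_{k>=0} (-1)^k t^(2k+1) / (2k+1)!, so substituting t = 7x, only odd powers of x are nonzero, with coefficient of x^(2k+1) equal to (-1)^k 7^(2k+1) / (2k+1)!.
Write 21 = 2*10 + 1, giving the coefficient (-1)^10 * 7^21 / 21! = 558545864083284007/51090942171709440000 = 1628413597910449/148953184174080000.

1628413597910449/148953184174080000


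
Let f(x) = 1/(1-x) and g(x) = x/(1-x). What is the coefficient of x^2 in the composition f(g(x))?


First simplify the composition: f(g(x)) = 1/(1 - x/(1-x)) = (1-x)/((1-x) - x) = (1-x)/(1-2x).
Now extract the coefficient. Write (1-x)/(1-2x) = 1/(1-2x) - x/(1-2x).
The coefficient of x^n in 1/(1-2x) is 2^n, and in x/(1-2x) is 2^(n-1) (for n >= 1).
So the coefficient of x^2 is 2^2 - 2^1 = 4 - 2 = 2.

2


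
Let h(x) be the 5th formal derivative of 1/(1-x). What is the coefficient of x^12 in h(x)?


Differentiating 5 times: d^5/dx^5 [1/(1-x)] = 5!/(1-x)^6.
The expansion 1/(1-x)^6 = sum_{k>=0} C(k+5, 5) x^k, so the coefficient of x^n in 5!/(1-x)^6 is 5! * C(n+5, 5).
For n = 12: 120 * C(17, 5) = 120 * 6188 = 742560

742560


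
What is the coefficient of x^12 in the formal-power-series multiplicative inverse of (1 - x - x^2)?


Let the inverse be f(x) = sum_{k>=0} a_k x^k. From f(x) * (1 - x - x^2) = 1 and matching coefficients:
 x^0: a_0 = 1.
 x^1: a_1 - a_0 = 0, so a_1 = 1.
 x^k (k >= 2): a_k - a_{k-1} - a_{k-2} = 0, i.e. a_k = a_{k-1} + a_{k-2}.
This is the Fibonacci-type recurrence shifted so that a_0 = a_1 = 1.
Iterating: a_0=1, a_1=1, a_2=2, a_3=3, a_4=5, a_5=8, a_6=13, a_7=21, a_8=34, a_9=55, ...
a_12 = 233.

233


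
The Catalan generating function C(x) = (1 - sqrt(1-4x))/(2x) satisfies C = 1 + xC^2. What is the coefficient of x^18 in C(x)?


Substituting x -> x scales the n-th coefficient by 1, so [x^18] C(x) = C_18.
C_18 = C(2*18, 18)/(19) = 9075135300/19 = 477638700.
= 477638700.

477638700


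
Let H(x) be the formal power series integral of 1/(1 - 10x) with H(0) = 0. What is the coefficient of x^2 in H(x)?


1/(1 - 10x) = sum_{k>=0} 10^k x^k. Integrating termwise with H(0) = 0:
H(x) = sum_{k>=0} 10^k x^(k+1) / (k+1) = sum_{m>=1} 10^(m-1) x^m / m.
For m = 2: 10^1/2 = 10/2 = 5.

5


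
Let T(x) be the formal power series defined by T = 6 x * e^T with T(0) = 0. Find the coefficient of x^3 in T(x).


Apply the Lagrange inversion formula: if T = 6 x * phi(T) with phi(t) = e^t, then
[x^n] T = 6^n * (1/n) [t^(n-1)] phi(t)^n = 6^n * (1/n) [t^(n-1)] e^(n t) = 6^n * (1/n) * n^(n-1) / (n-1)! = 6^n * n^(n-1) / n!.
When c = 1 this is the Cayley count of rooted labeled trees on n vertices, divided by n!.
For n = 3: 6^3 * 3^2 / 3! = 216 * 9/6 = 324.

324


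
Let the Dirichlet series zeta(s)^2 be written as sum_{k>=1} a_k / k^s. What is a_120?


The Dirichlet convolution of the constant function 1 with itself gives (1 * 1)(k) = sum_{d | k} 1 = d(k), the number of positive divisors of k.
Since zeta(s) = sum_{k>=1} 1/k^s, we have zeta(s)^2 = sum_{k>=1} d(k)/k^s, so a_k = d(k).
For k = 120: the divisors are 1, 2, 3, 4, 5, 6, 8, 10, 12, 15, 20, 24, 30, 40, 60, 120.
Count = 16.

16


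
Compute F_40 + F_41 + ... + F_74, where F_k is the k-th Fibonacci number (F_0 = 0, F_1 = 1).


Use the identity sum_{k=0}^{N} F_k = F_{N+2} - 1 (which follows from F_{k+2} - F_{k+1} = F_k). Then
sum_{k=40}^{74} F_k = (F_{76} - 1) - (F_{41} - 1) = F_{76} - F_{41}.
Computing: F_{76} = 3416454622906707, F_{41} = 165580141, so
Sum = 3416454622906707 - 165580141 = 3416454457326566.

3416454457326566


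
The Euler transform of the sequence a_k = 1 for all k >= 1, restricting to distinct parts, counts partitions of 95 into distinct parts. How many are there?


Partitions of 95 into distinct parts can be computed via generating function.
Product (1+x)(1+x^2)(1+x^3)...
The coefficient of x^95 = 291874

291874


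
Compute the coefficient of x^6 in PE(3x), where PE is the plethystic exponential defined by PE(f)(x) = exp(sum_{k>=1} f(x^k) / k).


With f(x) = 3x, the exponent is sum_{k>=1} 3 x^k / k = 3 * (-ln(1 - x)). Exponentiating:
PE(3x) = exp(-3 ln(1 - x)) = 1/(1 - x)^3.
By the negative binomial expansion, [x^n] 1/(1 - x)^3 = C(n + 2, 2).
For n = 6: C(8, 2) = 28.

28


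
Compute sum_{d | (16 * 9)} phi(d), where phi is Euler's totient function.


First, 16 * 9 = 144. One classical identity is sum_{d | n} phi(d) = n (each k in [1, n] has a unique gcd with n, and among the k's with gcd(k, n) = n/d there are phi(d) of them). So the sum equals 144. We also verify directly:
Divisors of 144: 1, 2, 3, 4, 6, 8, 9, 12, 16, 18, 24, 36, 48, 72, 144.
phi values: 1, 1, 2, 2, 2, 4, 6, 4, 8, 6, 8, 12, 16, 24, 48.
Sum = 144.

144


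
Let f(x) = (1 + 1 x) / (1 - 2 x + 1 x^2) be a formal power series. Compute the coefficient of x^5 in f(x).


Write f(x) = sum_{k>=0} a_k x^k. Multiplying both sides by 1 - 2 x + 1 x^2 gives
(1 - 2 x + 1 x^2) sum_{k>=0} a_k x^k = 1 + 1 x.
Matching coefficients:
 x^0: a_0 = 1
 x^1: a_1 - 2 a_0 = 1  =>  a_1 = 2*1 + 1 = 3
 x^k (k >= 2): a_k = 2 a_{k-1} - 1 a_{k-2}.
Iterating: a_2 = 5, a_3 = 7, a_4 = 9, a_5 = 11.
So the coefficient of x^5 is 11.

11


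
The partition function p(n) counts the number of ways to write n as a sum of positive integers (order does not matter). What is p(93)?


Using the generating function prod_{k>=1} 1/(1-x^k), we compute p(93).
By dynamic programming over parts 1 through 93:
p(93) = 82010177

82010177


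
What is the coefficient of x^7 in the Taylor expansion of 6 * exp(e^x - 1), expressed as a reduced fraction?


exp(e^x - 1) = sum_{k>=0} Bell_k x^k / k!, where Bell_k is the k-th Bell number.
So the coefficient of x^7 is 6 * Bell_7 / 7!.
Computing: Bell_7 = 877 and 7! = 5040, giving
6 * 877/5040 = 877/840.

877/840


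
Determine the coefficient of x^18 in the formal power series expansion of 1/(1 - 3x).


The geometric series identity gives 1/(1 - c x) = sum_{k>=0} c^k x^k, so the coefficient of x^k is c^k.
Here c = 3 and k = 18.
Computing: 3^18 = 387420489

387420489


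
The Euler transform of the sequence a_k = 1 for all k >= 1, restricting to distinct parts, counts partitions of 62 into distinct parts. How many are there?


Partitions of 62 into distinct parts can be computed via generating function.
Product (1+x)(1+x^2)(1+x^3)...
The coefficient of x^62 = 13394

13394


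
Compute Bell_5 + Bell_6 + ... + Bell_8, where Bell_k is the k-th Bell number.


Recall Bell_k counts set partitions of a k-set (with Bell_0 = 1 by convention).
Bell_5 through Bell_8: 52, 203, 877, 4140
Sum = 52 + 203 + 877 + 4140 = 5272.

5272


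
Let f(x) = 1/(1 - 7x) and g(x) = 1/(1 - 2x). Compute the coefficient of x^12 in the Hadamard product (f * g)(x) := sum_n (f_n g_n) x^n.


f has coefficients f_k = 7^k and g has coefficients g_k = 2^k, so the Hadamard product has coefficient (f*g)_k = 7^k * 2^k = 14^k.
For k = 12: 14^12 = 56693912375296.

56693912375296


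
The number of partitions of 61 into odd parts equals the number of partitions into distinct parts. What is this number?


Computing partitions of 61 into odd parts (1, 3, 5, ...):
Using the generating function prod_{k>=0} 1/(1-x^(2k+1)),
the count is 12076

12076


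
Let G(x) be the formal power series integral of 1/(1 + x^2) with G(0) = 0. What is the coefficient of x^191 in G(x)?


1/(1 + x^2) = sum_{j>=0} (-1)^j x^(2j). Integrating termwise with G(0) = 0:
G(x) = sum_{j>=0} (-1)^j x^(2j+1) / (2j+1) = arctan(x).
Only odd powers are nonzero. For x^191 write 191 = 2*95 + 1, giving
(-1)^95 / 191 = -1/191 = -1/191.

-1/191


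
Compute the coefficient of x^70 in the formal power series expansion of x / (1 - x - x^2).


Let f(x) = sum_{k>=0} a_k x^k. Multiplying f(x) * (1 - x - x^2) = x and matching coefficients gives a_0 = 0, a_1 = 1, and a_k = a_{k-1} + a_{k-2} for k >= 2. These are the Fibonacci numbers F_k.
Iterating from F_0 = 0, F_1 = 1:
F_0=0, F_1=1, F_2=1, F_3=2, F_4=3, F_5=5, F_6=8, F_7=13, F_8=21, F_9=34, ...
F_70 = 190392490709135.

190392490709135


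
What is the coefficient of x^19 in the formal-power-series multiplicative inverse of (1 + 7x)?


The inverse is 1/(1 + 7x). Apply the geometric identity 1/(1 - y) = sum_{k>=0} y^k with y = -7x:
1/(1 + 7x) = sum_{k>=0} (-7)^k x^k.
So the coefficient of x^19 is (-7)^19 = -11398895185373143.

-11398895185373143


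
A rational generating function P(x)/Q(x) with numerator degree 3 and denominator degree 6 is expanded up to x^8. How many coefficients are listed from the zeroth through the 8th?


Expanding up to x^8 gives the coefficients for x^0, x^1, ..., x^8.
That is 8 + 1 = 9 coefficients in total.

9


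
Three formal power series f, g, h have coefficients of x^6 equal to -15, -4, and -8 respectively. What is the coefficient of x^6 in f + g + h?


Series addition is componentwise:
-15 + -4 + -8
= -27

-27


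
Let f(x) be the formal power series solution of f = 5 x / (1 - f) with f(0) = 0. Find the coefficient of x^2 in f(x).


Apply Lagrange inversion: f = 5 x * phi(f) with phi(t) = 1/(1 - t), so
[x^n] f = 5^n * (1/n) [t^(n-1)] phi(t)^n = 5^n * (1/n) [t^(n-1)] (1 - t)^(-n) = 5^n * (1/n) C(2n - 2, n - 1) = 5^n * C_{n-1}.
For n = 2: C_1 = C(2, 1) / 2 = 2/2 = 1.
With the 5^2 = 25 factor, the coefficient is 25 * 1 = 25.

25


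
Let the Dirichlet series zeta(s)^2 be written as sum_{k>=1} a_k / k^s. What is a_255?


The Dirichlet convolution of the constant function 1 with itself gives (1 * 1)(k) = sum_{d | k} 1 = d(k), the number of positive divisors of k.
Since zeta(s) = sum_{k>=1} 1/k^s, we have zeta(s)^2 = sum_{k>=1} d(k)/k^s, so a_k = d(k).
For k = 255: the divisors are 1, 3, 5, 15, 17, 51, 85, 255.
Count = 8.

8


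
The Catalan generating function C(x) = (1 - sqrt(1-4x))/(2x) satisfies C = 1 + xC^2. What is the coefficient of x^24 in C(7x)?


Substituting x -> 7x scales the n-th coefficient by 7^n, so [x^24] C(7x) = 7^24 * C_24.
C_24 = C(2*24, 24)/(25) = 32247603683100/25 = 1289904147324.
So 7^24 * 1289904147324 = 191581231380566414401 * 1289904147324 = 247121424907231472112073939212924.

247121424907231472112073939212924


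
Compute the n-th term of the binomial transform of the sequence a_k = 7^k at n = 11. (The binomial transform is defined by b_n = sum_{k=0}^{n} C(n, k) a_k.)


With a_k = 7^k, b_n = sum_{k=0}^{n} C(n, k) 7^k = (1 + 7)^n by the binomial theorem.
For n = 11: (1 + 7)^11 = 8^11 = 8589934592.

8589934592
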